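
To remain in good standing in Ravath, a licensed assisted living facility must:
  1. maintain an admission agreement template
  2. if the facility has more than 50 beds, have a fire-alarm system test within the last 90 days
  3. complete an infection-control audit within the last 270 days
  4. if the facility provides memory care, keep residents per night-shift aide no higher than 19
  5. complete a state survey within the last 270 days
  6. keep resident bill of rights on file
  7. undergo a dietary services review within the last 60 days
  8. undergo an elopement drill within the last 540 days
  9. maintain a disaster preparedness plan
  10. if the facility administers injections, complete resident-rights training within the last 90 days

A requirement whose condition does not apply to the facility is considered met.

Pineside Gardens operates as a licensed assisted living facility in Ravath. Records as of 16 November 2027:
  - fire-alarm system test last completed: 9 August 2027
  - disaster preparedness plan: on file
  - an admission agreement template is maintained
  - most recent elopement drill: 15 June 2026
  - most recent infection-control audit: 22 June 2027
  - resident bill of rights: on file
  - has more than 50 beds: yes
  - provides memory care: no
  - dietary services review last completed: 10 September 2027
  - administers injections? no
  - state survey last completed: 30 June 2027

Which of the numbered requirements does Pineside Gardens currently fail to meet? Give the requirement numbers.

2, 7

1. admission agreement template present → met
2. condition 'has more than 50 beds' holds; fire-alarm system test 99 days ago vs limit 90 → not met
3. infection-control audit 147 days ago vs limit 270 → met
4. condition 'provides memory care' does not hold → requirement n/a → met
5. state survey 139 days ago vs limit 270 → met
6. resident bill of rights present → met
7. dietary services review 67 days ago vs limit 60 → not met
8. elopement drill 519 days ago vs limit 540 → met
9. disaster preparedness plan present → met
10. condition 'administers injections' does not hold → requirement n/a → met
Not met: 2, 7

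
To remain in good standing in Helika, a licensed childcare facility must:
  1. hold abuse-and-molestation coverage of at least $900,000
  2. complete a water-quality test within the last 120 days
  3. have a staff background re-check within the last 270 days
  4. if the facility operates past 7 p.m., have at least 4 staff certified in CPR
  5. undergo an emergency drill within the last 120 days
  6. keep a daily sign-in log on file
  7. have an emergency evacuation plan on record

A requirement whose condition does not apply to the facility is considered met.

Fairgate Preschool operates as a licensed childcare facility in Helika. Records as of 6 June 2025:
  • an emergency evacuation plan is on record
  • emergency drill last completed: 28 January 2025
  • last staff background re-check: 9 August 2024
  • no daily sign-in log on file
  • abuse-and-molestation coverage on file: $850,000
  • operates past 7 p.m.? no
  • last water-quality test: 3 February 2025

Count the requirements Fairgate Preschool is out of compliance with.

5

1. abuse-and-molestation coverage $850,000 < $900,000 → not met
2. water-quality test 123 days ago vs limit 120 → not met
3. staff background re-check 301 days ago vs limit 270 → not met
4. condition 'operates past 7 p.m.' does not hold → requirement n/a → met
5. emergency drill 129 days ago vs limit 120 → not met
6. daily sign-in log absent → not met
7. emergency evacuation plan present → met
Not met: 5 of 7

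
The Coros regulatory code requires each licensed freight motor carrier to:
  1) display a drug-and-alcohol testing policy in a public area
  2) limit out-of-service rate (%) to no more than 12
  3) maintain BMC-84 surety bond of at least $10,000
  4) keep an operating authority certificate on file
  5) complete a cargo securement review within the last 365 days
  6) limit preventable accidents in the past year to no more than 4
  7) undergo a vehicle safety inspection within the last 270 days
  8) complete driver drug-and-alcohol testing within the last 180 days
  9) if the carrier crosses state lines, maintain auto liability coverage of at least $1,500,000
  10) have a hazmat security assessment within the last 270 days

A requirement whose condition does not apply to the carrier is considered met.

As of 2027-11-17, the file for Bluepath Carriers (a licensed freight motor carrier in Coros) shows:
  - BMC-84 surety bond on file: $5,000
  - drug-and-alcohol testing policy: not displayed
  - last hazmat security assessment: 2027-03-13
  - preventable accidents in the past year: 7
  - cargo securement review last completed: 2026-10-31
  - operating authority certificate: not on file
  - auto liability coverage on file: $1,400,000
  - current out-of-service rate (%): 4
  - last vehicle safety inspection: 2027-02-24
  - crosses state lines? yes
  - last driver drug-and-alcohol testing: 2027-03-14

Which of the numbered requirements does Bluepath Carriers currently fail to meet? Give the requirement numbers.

1, 3, 4, 5, 6, 8, 9

1. drug-and-alcohol testing policy absent → not met
2. out-of-service rate (%) 4 ≤ 12 → met
3. BMC-84 surety bond $5,000 < $10,000 → not met
4. operating authority certificate absent → not met
5. cargo securement review 382 days ago vs limit 365 → not met
6. preventable accidents in the past year 7 > 4 → not met
7. vehicle safety inspection 266 days ago vs limit 270 → met
8. driver drug-and-alcohol testing 248 days ago vs limit 180 → not met
9. condition 'crosses state lines' holds; auto liability coverage $1,400,000 < $1,500,000 → not met
10. hazmat security assessment 249 days ago vs limit 270 → met
Not met: 1, 3, 4, 5, 6, 8, 9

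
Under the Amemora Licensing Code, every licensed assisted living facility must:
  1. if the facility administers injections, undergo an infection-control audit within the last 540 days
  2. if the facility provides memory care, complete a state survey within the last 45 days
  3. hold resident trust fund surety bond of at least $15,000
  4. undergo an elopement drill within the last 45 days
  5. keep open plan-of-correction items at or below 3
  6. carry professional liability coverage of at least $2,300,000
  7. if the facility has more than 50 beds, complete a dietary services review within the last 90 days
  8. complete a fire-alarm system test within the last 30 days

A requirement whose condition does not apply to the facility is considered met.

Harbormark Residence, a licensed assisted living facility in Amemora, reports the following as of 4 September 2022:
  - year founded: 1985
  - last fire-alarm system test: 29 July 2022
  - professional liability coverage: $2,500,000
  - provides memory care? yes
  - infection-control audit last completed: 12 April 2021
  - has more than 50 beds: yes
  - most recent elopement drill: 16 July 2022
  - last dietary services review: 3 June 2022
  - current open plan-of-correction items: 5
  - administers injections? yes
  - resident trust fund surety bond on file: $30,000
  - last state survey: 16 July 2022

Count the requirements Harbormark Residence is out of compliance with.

1. condition 'administers injections' holds; infection-control audit 510 days ago vs limit 540 → met
2. condition 'provides memory care' holds; state survey 50 days ago vs limit 45 → not met
3. resident trust fund surety bond $30,000 ≥ $15,000 → met
4. elopement drill 50 days ago vs limit 45 → not met
5. open plan-of-correction items 5 > 3 → not met
6. professional liability coverage $2,500,000 ≥ $2,300,000 → met
7. condition 'has more than 50 beds' holds; dietary services review 93 days ago vs limit 90 → not met
8. fire-alarm system test 37 days ago vs limit 30 → not met
Not met: 5 of 8

5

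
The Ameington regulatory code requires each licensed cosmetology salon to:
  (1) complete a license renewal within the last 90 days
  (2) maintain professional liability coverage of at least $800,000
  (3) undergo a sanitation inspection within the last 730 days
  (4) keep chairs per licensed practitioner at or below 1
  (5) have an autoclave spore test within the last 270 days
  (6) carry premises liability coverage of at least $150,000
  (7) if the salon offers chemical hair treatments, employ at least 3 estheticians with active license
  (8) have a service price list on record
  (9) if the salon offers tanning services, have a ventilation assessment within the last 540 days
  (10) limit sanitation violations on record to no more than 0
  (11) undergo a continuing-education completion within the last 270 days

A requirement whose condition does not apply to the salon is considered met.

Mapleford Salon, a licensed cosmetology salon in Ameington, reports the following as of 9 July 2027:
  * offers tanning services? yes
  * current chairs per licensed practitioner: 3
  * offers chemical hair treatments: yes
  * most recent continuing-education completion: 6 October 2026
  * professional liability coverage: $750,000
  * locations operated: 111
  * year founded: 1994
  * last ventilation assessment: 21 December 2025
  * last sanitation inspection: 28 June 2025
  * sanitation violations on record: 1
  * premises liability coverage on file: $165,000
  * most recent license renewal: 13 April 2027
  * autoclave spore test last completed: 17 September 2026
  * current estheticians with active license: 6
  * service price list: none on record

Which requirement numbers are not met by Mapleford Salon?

2, 3, 4, 5, 8, 9, 10, 11

1. license renewal 87 days ago vs limit 90 → met
2. professional liability coverage $750,000 < $800,000 → not met
3. sanitation inspection 741 days ago vs limit 730 → not met
4. chairs per licensed practitioner 3 > 1 → not met
5. autoclave spore test 295 days ago vs limit 270 → not met
6. premises liability coverage $165,000 ≥ $150,000 → met
7. condition 'offers chemical hair treatments' holds; estheticians with active license 6 ≥ 3 → met
8. service price list absent → not met
9. condition 'offers tanning services' holds; ventilation assessment 565 days ago vs limit 540 → not met
10. sanitation violations on record 1 > 0 → not met
11. continuing-education completion 276 days ago vs limit 270 → not met
Not met: 2, 3, 4, 5, 8, 9, 10, 11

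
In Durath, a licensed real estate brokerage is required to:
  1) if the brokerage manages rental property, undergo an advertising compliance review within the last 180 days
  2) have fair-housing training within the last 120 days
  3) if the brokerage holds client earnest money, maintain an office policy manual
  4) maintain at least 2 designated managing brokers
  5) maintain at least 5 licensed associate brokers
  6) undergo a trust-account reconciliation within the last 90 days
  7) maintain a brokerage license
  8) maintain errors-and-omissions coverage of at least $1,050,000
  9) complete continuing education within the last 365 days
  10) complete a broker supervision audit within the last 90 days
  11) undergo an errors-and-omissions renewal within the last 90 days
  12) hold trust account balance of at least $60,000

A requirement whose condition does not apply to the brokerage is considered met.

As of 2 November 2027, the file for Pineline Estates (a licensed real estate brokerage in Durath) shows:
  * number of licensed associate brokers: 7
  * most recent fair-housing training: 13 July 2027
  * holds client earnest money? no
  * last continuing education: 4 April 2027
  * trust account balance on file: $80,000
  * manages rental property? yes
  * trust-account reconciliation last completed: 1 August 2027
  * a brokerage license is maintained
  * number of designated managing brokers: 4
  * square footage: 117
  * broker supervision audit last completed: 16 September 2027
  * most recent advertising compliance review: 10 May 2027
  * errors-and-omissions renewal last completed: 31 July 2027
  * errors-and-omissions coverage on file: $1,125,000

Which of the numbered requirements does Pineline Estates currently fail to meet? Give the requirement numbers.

1. condition 'manages rental property' holds; advertising compliance review 176 days ago vs limit 180 → met
2. fair-housing training 112 days ago vs limit 120 → met
3. condition 'holds client earnest money' does not hold → requirement n/a → met
4. designated managing brokers 4 ≥ 2 → met
5. licensed associate brokers 7 ≥ 5 → met
6. trust-account reconciliation 93 days ago vs limit 90 → not met
7. brokerage license present → met
8. errors-and-omissions coverage $1,125,000 ≥ $1,050,000 → met
9. continuing education 212 days ago vs limit 365 → met
10. broker supervision audit 47 days ago vs limit 90 → met
11. errors-and-omissions renewal 94 days ago vs limit 90 → not met
12. trust account balance $80,000 ≥ $60,000 → met
Not met: 6, 11

6, 11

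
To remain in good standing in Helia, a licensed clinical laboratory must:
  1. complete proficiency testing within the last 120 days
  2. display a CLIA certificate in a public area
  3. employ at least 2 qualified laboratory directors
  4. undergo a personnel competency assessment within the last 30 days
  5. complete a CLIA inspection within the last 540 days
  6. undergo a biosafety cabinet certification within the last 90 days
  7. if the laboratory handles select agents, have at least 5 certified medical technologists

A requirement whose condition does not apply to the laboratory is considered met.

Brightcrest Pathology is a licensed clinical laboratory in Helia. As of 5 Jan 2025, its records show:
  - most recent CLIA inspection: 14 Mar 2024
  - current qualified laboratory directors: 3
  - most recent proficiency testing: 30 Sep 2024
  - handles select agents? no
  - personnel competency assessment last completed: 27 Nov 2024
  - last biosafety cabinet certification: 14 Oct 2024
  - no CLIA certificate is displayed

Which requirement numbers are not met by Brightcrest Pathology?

1. proficiency testing 97 days ago vs limit 120 → met
2. CLIA certificate absent → not met
3. qualified laboratory directors 3 ≥ 2 → met
4. personnel competency assessment 39 days ago vs limit 30 → not met
5. CLIA inspection 297 days ago vs limit 540 → met
6. biosafety cabinet certification 83 days ago vs limit 90 → met
7. condition 'handles select agents' does not hold → requirement n/a → met
Not met: 2, 4

2, 4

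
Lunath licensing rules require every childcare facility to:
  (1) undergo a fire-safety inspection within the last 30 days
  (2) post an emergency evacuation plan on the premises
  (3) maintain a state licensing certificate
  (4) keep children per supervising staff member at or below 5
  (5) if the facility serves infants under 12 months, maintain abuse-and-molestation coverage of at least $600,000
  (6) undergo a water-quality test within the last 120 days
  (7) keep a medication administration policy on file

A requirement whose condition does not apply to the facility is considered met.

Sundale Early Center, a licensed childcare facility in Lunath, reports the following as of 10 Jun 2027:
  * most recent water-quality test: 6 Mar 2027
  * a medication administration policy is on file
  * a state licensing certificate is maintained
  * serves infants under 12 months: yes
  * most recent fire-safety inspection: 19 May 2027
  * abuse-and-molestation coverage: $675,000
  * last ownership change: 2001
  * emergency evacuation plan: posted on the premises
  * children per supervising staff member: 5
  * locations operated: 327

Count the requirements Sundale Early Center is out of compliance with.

0

1. fire-safety inspection 22 days ago vs limit 30 → met
2. emergency evacuation plan present → met
3. state licensing certificate present → met
4. children per supervising staff member 5 ≤ 5 → met
5. condition 'serves infants under 12 months' holds; abuse-and-molestation coverage $675,000 ≥ $600,000 → met
6. water-quality test 96 days ago vs limit 120 → met
7. medication administration policy present → met
Not met: 0 of 7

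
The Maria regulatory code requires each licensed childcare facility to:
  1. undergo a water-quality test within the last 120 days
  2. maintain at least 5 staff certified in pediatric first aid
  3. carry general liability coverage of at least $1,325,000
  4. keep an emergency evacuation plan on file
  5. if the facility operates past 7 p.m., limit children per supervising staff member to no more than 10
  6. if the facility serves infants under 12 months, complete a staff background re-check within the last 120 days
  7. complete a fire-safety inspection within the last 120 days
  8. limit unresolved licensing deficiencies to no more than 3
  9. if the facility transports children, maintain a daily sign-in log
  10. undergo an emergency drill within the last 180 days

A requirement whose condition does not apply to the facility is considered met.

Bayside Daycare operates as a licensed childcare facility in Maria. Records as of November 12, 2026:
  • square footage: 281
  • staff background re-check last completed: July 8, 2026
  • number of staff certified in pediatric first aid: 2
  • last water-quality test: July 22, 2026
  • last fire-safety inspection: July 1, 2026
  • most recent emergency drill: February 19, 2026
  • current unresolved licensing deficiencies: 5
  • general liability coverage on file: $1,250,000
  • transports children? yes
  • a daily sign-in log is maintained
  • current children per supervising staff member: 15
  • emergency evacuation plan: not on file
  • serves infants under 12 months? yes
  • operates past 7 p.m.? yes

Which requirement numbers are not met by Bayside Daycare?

1. water-quality test 113 days ago vs limit 120 → met
2. staff certified in pediatric first aid 2 < 5 → not met
3. general liability coverage $1,250,000 < $1,325,000 → not met
4. emergency evacuation plan absent → not met
5. condition 'operates past 7 p.m.' holds; children per supervising staff member 15 > 10 → not met
6. condition 'serves infants under 12 months' holds; staff background re-check 127 days ago vs limit 120 → not met
7. fire-safety inspection 134 days ago vs limit 120 → not met
8. unresolved licensing deficiencies 5 > 3 → not met
9. condition 'transports children' holds; daily sign-in log present → met
10. emergency drill 266 days ago vs limit 180 → not met
Not met: 2, 3, 4, 5, 6, 7, 8, 10

2, 3, 4, 5, 6, 7, 8, 10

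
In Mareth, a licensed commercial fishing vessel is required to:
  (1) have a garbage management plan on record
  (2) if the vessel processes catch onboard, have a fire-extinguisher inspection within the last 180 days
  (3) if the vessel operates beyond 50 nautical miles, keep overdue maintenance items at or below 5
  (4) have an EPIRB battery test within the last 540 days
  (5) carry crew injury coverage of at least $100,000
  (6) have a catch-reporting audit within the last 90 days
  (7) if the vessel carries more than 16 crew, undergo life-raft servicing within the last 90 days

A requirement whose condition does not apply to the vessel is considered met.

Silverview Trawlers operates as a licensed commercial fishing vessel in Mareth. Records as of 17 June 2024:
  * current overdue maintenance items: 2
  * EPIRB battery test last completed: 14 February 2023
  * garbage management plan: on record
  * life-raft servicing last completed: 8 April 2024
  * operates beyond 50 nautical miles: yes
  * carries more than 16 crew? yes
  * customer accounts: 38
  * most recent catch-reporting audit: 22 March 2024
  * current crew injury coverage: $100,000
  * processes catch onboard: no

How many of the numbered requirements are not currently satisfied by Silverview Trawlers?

0

1. garbage management plan present → met
2. condition 'processes catch onboard' does not hold → requirement n/a → met
3. condition 'operates beyond 50 nautical miles' holds; overdue maintenance items 2 ≤ 5 → met
4. EPIRB battery test 489 days ago vs limit 540 → met
5. crew injury coverage $100,000 ≥ $100,000 → met
6. catch-reporting audit 87 days ago vs limit 90 → met
7. condition 'carries more than 16 crew' holds; life-raft servicing 70 days ago vs limit 90 → met
Not met: 0 of 7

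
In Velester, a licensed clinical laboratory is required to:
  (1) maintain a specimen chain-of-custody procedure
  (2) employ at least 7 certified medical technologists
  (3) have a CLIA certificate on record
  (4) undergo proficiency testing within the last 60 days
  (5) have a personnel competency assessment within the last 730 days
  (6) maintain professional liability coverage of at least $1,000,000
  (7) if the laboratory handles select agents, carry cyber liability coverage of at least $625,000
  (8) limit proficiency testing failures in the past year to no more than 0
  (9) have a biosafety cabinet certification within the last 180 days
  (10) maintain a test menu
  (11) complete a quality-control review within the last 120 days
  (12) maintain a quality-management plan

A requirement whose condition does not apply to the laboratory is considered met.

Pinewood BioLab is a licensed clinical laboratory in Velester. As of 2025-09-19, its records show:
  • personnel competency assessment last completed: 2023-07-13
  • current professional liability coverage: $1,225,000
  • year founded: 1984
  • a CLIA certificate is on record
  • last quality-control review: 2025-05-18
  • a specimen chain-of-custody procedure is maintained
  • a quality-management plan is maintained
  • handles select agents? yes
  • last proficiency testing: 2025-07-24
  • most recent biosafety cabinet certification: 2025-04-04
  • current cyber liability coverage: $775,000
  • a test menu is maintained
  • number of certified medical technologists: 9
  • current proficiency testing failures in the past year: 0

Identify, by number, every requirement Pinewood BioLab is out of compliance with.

1. specimen chain-of-custody procedure present → met
2. certified medical technologists 9 ≥ 7 → met
3. CLIA certificate present → met
4. proficiency testing 57 days ago vs limit 60 → met
5. personnel competency assessment 799 days ago vs limit 730 → not met
6. professional liability coverage $1,225,000 ≥ $1,000,000 → met
7. condition 'handles select agents' holds; cyber liability coverage $775,000 ≥ $625,000 → met
8. proficiency testing failures in the past year 0 ≤ 0 → met
9. biosafety cabinet certification 168 days ago vs limit 180 → met
10. test menu present → met
11. quality-control review 124 days ago vs limit 120 → not met
12. quality-management plan present → met
Not met: 5, 11

5, 11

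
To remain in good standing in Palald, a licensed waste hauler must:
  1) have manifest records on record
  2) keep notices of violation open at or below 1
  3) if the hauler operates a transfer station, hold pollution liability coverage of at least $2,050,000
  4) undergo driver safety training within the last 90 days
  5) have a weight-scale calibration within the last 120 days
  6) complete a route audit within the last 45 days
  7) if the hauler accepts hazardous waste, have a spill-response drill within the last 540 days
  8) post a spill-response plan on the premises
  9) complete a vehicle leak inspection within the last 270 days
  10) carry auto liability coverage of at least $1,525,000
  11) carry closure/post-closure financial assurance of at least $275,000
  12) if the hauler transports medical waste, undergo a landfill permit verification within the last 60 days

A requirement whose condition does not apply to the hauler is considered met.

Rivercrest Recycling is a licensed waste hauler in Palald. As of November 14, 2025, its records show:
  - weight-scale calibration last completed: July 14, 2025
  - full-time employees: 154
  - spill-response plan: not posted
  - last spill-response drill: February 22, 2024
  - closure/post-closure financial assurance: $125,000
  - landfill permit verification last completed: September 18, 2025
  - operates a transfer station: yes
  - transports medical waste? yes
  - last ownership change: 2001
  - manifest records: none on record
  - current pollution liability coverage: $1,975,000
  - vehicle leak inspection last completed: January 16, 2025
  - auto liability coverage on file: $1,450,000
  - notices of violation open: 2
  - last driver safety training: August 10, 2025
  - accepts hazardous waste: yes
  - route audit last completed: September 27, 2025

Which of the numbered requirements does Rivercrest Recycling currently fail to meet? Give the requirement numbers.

1, 2, 3, 4, 5, 6, 7, 8, 9, 10, 11

1. manifest records absent → not met
2. notices of violation open 2 > 1 → not met
3. condition 'operates a transfer station' holds; pollution liability coverage $1,975,000 < $2,050,000 → not met
4. driver safety training 96 days ago vs limit 90 → not met
5. weight-scale calibration 123 days ago vs limit 120 → not met
6. route audit 48 days ago vs limit 45 → not met
7. condition 'accepts hazardous waste' holds; spill-response drill 631 days ago vs limit 540 → not met
8. spill-response plan absent → not met
9. vehicle leak inspection 302 days ago vs limit 270 → not met
10. auto liability coverage $1,450,000 < $1,525,000 → not met
11. closure/post-closure financial assurance $125,000 < $275,000 → not met
12. condition 'transports medical waste' holds; landfill permit verification 57 days ago vs limit 60 → met
Not met: 1, 2, 3, 4, 5, 6, 7, 8, 9, 10, 11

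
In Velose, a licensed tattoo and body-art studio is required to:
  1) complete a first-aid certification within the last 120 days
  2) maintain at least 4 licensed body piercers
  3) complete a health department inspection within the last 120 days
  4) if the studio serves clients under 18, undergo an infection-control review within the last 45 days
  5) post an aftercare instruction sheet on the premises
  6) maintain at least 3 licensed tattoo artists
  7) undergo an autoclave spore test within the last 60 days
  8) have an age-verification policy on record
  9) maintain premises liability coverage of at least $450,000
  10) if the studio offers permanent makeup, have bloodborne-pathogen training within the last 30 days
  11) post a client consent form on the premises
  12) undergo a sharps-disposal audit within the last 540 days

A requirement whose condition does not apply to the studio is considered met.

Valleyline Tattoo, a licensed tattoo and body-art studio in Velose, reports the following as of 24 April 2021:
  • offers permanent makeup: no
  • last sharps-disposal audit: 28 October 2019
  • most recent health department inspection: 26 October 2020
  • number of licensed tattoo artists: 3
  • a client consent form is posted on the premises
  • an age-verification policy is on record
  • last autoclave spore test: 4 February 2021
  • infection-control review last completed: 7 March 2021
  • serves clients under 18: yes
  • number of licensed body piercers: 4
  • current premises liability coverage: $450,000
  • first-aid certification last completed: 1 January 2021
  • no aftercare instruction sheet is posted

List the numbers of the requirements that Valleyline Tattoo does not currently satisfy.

3, 4, 5, 7, 12

1. first-aid certification 113 days ago vs limit 120 → met
2. licensed body piercers 4 ≥ 4 → met
3. health department inspection 180 days ago vs limit 120 → not met
4. condition 'serves clients under 18' holds; infection-control review 48 days ago vs limit 45 → not met
5. aftercare instruction sheet absent → not met
6. licensed tattoo artists 3 ≥ 3 → met
7. autoclave spore test 79 days ago vs limit 60 → not met
8. age-verification policy present → met
9. premises liability coverage $450,000 ≥ $450,000 → met
10. condition 'offers permanent makeup' does not hold → requirement n/a → met
11. client consent form present → met
12. sharps-disposal audit 544 days ago vs limit 540 → not met
Not met: 3, 4, 5, 7, 12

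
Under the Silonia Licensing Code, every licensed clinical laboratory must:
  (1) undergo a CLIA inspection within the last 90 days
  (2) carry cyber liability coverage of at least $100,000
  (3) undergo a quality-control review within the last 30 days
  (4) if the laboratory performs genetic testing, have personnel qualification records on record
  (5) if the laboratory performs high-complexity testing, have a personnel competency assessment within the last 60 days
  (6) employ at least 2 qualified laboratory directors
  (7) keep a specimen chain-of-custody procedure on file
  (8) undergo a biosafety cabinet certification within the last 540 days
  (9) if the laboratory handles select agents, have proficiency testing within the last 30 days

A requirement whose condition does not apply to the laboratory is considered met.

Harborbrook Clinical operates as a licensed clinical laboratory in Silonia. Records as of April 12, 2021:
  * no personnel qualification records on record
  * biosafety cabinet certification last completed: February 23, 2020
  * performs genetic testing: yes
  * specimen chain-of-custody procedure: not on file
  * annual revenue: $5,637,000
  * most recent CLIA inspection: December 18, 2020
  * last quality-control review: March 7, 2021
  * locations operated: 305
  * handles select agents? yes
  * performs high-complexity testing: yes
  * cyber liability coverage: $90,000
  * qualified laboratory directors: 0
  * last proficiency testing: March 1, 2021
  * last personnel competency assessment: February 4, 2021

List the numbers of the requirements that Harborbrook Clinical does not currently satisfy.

1. CLIA inspection 115 days ago vs limit 90 → not met
2. cyber liability coverage $90,000 < $100,000 → not met
3. quality-control review 36 days ago vs limit 30 → not met
4. condition 'performs genetic testing' holds; personnel qualification records absent → not met
5. condition 'performs high-complexity testing' holds; personnel competency assessment 67 days ago vs limit 60 → not met
6. qualified laboratory directors 0 < 2 → not met
7. specimen chain-of-custody procedure absent → not met
8. biosafety cabinet certification 414 days ago vs limit 540 → met
9. condition 'handles select agents' holds; proficiency testing 42 days ago vs limit 30 → not met
Not met: 1, 2, 3, 4, 5, 6, 7, 9

1, 2, 3, 4, 5, 6, 7, 9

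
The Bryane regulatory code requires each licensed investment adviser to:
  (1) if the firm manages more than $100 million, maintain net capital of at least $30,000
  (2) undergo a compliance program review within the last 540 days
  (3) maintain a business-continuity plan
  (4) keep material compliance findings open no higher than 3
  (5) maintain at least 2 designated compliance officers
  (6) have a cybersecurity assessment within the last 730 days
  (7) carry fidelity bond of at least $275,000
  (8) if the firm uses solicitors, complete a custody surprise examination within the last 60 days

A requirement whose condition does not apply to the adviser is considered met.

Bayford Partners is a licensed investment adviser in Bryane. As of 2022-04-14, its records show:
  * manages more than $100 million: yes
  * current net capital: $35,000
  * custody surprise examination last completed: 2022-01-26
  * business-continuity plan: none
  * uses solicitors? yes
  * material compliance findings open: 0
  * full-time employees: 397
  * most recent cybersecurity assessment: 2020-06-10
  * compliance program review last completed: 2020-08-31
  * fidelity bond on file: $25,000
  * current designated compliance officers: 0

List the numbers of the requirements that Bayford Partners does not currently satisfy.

1. condition 'manages more than $100 million' holds; net capital $35,000 ≥ $30,000 → met
2. compliance program review 591 days ago vs limit 540 → not met
3. business-continuity plan absent → not met
4. material compliance findings open 0 ≤ 3 → met
5. designated compliance officers 0 < 2 → not met
6. cybersecurity assessment 673 days ago vs limit 730 → met
7. fidelity bond $25,000 < $275,000 → not met
8. condition 'uses solicitors' holds; custody surprise examination 78 days ago vs limit 60 → not met
Not met: 2, 3, 5, 7, 8

2, 3, 5, 7, 8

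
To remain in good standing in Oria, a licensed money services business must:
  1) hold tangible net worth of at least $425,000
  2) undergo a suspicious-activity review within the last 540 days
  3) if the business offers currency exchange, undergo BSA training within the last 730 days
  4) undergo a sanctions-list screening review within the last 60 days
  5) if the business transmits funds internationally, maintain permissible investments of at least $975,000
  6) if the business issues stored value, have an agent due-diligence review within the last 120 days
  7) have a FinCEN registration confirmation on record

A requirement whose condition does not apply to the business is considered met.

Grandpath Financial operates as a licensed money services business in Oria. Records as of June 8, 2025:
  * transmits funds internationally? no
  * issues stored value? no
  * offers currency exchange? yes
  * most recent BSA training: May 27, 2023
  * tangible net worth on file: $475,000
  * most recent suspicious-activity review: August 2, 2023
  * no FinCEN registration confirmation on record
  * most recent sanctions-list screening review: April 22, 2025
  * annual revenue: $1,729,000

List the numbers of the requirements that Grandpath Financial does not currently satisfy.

2, 3, 7

1. tangible net worth $475,000 ≥ $425,000 → met
2. suspicious-activity review 676 days ago vs limit 540 → not met
3. condition 'offers currency exchange' holds; BSA training 743 days ago vs limit 730 → not met
4. sanctions-list screening review 47 days ago vs limit 60 → met
5. condition 'transmits funds internationally' does not hold → requirement n/a → met
6. condition 'issues stored value' does not hold → requirement n/a → met
7. FinCEN registration confirmation absent → not met
Not met: 2, 3, 7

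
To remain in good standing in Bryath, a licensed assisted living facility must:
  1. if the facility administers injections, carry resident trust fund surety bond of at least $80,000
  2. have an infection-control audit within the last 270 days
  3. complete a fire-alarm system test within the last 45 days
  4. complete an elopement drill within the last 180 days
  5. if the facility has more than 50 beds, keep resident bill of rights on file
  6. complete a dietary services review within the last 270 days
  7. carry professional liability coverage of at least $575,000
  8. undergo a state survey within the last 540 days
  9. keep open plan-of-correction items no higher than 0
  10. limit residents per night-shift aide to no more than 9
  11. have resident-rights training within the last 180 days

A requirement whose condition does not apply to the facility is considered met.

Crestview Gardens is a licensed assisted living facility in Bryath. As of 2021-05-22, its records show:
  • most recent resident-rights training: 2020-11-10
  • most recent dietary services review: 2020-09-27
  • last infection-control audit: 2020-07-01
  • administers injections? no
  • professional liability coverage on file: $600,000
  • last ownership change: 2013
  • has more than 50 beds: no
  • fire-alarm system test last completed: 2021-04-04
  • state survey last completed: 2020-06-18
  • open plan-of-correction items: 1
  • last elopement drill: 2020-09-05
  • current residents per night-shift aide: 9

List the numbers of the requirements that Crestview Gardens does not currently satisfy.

1. condition 'administers injections' does not hold → requirement n/a → met
2. infection-control audit 325 days ago vs limit 270 → not met
3. fire-alarm system test 48 days ago vs limit 45 → not met
4. elopement drill 259 days ago vs limit 180 → not met
5. condition 'has more than 50 beds' does not hold → requirement n/a → met
6. dietary services review 237 days ago vs limit 270 → met
7. professional liability coverage $600,000 ≥ $575,000 → met
8. state survey 338 days ago vs limit 540 → met
9. open plan-of-correction items 1 > 0 → not met
10. residents per night-shift aide 9 ≤ 9 → met
11. resident-rights training 193 days ago vs limit 180 → not met
Not met: 2, 3, 4, 9, 11

2, 3, 4, 9, 11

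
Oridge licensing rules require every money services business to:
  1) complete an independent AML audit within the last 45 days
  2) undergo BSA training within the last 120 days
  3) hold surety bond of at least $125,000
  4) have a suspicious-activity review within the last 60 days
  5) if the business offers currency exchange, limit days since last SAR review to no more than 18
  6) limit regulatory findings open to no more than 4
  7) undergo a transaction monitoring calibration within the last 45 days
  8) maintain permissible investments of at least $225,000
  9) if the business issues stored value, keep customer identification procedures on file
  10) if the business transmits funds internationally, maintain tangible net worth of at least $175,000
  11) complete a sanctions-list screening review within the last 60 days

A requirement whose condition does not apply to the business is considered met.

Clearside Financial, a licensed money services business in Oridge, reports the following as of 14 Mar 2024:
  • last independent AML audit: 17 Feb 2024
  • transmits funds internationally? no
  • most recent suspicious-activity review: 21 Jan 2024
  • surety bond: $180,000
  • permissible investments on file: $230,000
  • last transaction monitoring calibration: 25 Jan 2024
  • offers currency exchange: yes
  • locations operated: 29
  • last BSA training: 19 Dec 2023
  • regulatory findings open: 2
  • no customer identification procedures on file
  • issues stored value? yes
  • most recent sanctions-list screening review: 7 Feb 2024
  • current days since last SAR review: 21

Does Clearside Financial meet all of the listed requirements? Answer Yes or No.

No

1. independent AML audit 26 days ago vs limit 45 → met
2. BSA training 86 days ago vs limit 120 → met
3. surety bond $180,000 ≥ $125,000 → met
4. suspicious-activity review 53 days ago vs limit 60 → met
5. condition 'offers currency exchange' holds; days since last SAR review 21 > 18 → not met
6. regulatory findings open 2 ≤ 4 → met
7. transaction monitoring calibration 49 days ago vs limit 45 → not met
8. permissible investments $230,000 ≥ $225,000 → met
9. condition 'issues stored value' holds; customer identification procedures absent → not met
10. condition 'transmits funds internationally' does not hold → requirement n/a → met
11. sanctions-list screening review 36 days ago vs limit 60 → met
Not met: 5, 7, 9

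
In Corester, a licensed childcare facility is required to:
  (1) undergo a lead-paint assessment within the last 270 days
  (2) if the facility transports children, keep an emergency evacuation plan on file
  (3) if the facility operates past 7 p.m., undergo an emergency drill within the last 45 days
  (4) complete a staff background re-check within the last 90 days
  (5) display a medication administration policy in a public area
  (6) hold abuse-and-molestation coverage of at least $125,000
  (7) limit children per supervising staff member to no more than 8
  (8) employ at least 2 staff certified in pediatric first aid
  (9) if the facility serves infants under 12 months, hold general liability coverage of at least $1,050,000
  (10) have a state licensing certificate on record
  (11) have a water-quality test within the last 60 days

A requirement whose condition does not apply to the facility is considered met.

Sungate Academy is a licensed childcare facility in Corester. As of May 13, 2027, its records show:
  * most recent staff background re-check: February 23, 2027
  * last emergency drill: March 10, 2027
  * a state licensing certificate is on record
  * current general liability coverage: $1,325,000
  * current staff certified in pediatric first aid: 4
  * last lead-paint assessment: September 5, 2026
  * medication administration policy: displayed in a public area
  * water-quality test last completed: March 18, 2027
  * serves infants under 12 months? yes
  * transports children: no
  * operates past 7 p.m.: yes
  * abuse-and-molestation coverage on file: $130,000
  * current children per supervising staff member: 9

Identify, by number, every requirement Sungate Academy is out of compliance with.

3, 7

1. lead-paint assessment 250 days ago vs limit 270 → met
2. condition 'transports children' does not hold → requirement n/a → met
3. condition 'operates past 7 p.m.' holds; emergency drill 64 days ago vs limit 45 → not met
4. staff background re-check 79 days ago vs limit 90 → met
5. medication administration policy present → met
6. abuse-and-molestation coverage $130,000 ≥ $125,000 → met
7. children per supervising staff member 9 > 8 → not met
8. staff certified in pediatric first aid 4 ≥ 2 → met
9. condition 'serves infants under 12 months' holds; general liability coverage $1,325,000 ≥ $1,050,000 → met
10. state licensing certificate present → met
11. water-quality test 56 days ago vs limit 60 → met
Not met: 3, 7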